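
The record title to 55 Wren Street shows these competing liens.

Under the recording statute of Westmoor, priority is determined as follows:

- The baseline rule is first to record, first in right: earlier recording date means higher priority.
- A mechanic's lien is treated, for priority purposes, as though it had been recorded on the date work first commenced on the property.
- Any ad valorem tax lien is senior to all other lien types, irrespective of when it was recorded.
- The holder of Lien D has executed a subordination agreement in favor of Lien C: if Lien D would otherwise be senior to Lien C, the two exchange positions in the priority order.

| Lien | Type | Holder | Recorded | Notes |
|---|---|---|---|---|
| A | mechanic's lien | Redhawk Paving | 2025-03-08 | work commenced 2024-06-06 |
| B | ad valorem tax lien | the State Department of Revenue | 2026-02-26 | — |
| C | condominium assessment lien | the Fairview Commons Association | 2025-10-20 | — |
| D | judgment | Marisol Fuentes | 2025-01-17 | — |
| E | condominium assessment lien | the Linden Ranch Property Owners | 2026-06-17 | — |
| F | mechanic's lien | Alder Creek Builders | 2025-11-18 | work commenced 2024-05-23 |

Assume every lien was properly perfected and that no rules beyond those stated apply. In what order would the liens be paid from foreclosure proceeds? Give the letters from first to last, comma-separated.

Adjusting effective dates: A's effective date is 2024-06-06, when work began; F is treated as recorded 2024-05-23, the work-commencement date.
As an ad valorem tax lien, B is senior to every other lien.
Ordering the rest by effective date: F (2024-05-23), A (2024-06-06), D (2025-01-17), C (2025-10-20), E (2026-06-17).
D would otherwise be senior to C, so under the subordination agreement D and C exchange positions.

B, F, A, C, D, E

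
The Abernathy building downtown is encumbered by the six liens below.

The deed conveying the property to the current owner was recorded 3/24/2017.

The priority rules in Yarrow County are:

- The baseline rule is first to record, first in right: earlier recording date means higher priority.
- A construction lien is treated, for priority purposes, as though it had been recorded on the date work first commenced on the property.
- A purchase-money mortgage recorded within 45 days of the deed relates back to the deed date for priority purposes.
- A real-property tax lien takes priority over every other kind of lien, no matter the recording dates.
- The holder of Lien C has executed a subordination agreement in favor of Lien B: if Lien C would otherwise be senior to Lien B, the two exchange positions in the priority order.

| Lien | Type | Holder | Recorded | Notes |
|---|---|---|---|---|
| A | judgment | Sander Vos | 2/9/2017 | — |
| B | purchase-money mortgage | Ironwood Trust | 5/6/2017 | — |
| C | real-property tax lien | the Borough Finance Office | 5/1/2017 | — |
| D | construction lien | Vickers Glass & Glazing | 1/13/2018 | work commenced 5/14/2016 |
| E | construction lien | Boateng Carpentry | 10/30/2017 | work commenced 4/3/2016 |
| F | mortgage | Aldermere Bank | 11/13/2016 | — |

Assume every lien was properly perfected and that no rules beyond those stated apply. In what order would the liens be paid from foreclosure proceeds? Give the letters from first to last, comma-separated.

First, effective dates: B relates back to the deed date 3/24/2017; D is treated as recorded 5/14/2016, the work-commencement date; E relates back to 4/3/2016 (work commenced).
As a real-property tax lien, C is senior to every other lien.
Among the remaining liens, by effective date: E (4/3/2016), D (5/14/2016), F (11/13/2016), A (2/9/2017), B (3/24/2017).
C would otherwise be senior to B, so under the subordination agreement C and B exchange positions.

B, E, D, F, A, C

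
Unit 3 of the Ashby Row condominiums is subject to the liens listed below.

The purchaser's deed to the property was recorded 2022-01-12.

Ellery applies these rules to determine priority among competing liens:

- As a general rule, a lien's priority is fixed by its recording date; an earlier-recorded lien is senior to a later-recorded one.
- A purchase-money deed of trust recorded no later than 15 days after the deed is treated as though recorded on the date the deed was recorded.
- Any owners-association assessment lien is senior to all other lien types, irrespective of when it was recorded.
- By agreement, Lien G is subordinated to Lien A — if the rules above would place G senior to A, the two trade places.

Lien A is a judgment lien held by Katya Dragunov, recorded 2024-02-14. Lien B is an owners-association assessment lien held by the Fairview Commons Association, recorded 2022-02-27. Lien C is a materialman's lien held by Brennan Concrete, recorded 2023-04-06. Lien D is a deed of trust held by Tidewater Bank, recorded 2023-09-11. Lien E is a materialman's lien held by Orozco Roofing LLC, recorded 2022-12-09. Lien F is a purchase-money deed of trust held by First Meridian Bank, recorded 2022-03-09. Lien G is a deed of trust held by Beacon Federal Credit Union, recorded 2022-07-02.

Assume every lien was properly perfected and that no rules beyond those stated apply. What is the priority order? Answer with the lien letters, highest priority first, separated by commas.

First, effective dates: F was recorded 56 days after the deed, outside the 15-day window, so it keeps its recording date.
B is an owners-association assessment lien and takes priority over every other lien.
Remaining liens by effective date: F (2022-03-09), G (2022-07-02), E (2022-12-09), C (2023-04-06), D (2023-09-11), A (2024-02-14).
Because G would otherwise rank above A, the subordination swaps them.

B, F, A, E, C, D, G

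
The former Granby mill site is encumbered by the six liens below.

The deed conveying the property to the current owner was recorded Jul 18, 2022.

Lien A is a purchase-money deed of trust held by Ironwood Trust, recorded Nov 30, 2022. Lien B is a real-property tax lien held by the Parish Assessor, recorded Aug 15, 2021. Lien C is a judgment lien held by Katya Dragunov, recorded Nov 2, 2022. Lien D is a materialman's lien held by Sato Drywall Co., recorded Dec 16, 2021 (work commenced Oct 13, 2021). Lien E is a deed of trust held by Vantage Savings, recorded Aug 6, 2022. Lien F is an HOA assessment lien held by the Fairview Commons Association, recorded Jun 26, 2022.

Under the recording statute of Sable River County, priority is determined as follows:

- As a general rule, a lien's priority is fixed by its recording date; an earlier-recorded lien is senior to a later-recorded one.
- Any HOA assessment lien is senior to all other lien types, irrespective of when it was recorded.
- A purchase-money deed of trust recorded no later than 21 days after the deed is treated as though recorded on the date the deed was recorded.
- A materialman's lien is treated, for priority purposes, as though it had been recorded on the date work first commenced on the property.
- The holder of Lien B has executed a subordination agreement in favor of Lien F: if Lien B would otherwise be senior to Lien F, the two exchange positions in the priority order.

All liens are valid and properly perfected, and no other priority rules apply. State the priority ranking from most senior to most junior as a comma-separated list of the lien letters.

F, B, D, E, C, A

Effective dates: A missed the 21-day window (135 days after the deed), so its recording date stands; D's effective date is Oct 13, 2021, when work began.
F is an HOA assessment lien and takes priority over every other lien.
The other liens, earliest effective date first: B (Aug 15, 2021), D (Oct 13, 2021), E (Aug 6, 2022), C (Nov 2, 2022), A (Nov 30, 2022).
B already ranks below F; the subordination has no effect.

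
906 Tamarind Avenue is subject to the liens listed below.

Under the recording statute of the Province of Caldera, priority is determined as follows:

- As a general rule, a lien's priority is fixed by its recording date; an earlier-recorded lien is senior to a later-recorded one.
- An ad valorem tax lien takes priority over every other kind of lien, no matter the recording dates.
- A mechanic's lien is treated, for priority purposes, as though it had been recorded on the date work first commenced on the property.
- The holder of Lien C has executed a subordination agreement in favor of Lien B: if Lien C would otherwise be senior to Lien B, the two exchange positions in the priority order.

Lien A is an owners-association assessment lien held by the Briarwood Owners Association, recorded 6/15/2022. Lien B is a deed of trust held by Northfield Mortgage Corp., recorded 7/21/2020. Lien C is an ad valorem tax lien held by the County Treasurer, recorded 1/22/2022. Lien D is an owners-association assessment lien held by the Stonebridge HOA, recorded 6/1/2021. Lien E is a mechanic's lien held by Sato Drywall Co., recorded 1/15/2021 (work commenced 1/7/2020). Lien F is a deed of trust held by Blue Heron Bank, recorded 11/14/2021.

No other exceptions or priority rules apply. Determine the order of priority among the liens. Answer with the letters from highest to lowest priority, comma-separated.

Effective dates: E's effective date is 1/7/2020, when work began.
C, as an ad valorem tax lien, has superpriority and ranks first.
Among the remaining liens, by effective date: E (1/7/2020), B (7/21/2020), D (6/1/2021), F (11/14/2021), A (6/15/2022).
C is senior to B before the subordination, so the two trade places.

B, E, C, D, F, A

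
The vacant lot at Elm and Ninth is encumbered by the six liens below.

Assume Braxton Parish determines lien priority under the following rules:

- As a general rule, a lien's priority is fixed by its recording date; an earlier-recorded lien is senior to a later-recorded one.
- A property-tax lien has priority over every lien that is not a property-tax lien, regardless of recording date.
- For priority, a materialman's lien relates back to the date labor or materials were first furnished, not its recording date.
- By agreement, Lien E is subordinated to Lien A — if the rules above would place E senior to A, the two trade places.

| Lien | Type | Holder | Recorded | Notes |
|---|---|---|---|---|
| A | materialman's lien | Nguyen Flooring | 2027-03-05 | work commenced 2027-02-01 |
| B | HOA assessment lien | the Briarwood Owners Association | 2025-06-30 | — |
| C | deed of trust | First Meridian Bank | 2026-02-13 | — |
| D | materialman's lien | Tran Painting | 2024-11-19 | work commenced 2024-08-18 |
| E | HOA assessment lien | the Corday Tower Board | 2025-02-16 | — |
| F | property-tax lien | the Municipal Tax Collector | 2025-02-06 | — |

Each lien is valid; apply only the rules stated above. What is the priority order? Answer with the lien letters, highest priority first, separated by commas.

F, D, A, B, C, E

Adjusting effective dates: A relates back to 2027-02-01 (work commenced); D's effective date is 2024-08-18, when work began.
F is a property-tax lien, so it outranks all other liens regardless of date.
The other liens, earliest effective date first: D (2024-08-18), E (2025-02-16), B (2025-06-30), C (2026-02-13), A (2027-02-01).
The subordination applies — E was senior to A — so E and A swap.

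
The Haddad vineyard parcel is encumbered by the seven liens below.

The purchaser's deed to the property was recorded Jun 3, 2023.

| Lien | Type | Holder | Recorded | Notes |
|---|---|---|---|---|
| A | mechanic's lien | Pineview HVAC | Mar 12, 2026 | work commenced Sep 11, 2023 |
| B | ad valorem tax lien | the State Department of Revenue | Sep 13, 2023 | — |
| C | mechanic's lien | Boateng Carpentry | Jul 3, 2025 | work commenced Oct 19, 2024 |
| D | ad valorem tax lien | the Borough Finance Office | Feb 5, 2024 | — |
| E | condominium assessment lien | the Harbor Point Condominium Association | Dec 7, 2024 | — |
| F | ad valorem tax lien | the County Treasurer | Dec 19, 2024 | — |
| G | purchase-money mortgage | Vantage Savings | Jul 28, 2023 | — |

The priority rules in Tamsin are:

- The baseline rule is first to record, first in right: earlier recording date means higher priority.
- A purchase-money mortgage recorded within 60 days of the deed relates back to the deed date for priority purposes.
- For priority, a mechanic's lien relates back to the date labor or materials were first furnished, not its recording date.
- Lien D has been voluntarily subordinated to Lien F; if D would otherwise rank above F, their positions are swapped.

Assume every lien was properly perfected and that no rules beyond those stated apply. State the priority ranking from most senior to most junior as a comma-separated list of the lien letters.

Effective dates after the stated exceptions: A's effective date is Sep 11, 2023, when work began; C's effective date is Oct 19, 2024, when work began; G relates back to the deed date Jun 3, 2023.
By effective date: G (Jun 3, 2023), A (Sep 11, 2023), B (Sep 13, 2023), D (Feb 5, 2024), C (Oct 19, 2024), E (Dec 7, 2024), F (Dec 19, 2024).
Because D would otherwise rank above F, the subordination swaps them.

G, A, B, F, C, E, D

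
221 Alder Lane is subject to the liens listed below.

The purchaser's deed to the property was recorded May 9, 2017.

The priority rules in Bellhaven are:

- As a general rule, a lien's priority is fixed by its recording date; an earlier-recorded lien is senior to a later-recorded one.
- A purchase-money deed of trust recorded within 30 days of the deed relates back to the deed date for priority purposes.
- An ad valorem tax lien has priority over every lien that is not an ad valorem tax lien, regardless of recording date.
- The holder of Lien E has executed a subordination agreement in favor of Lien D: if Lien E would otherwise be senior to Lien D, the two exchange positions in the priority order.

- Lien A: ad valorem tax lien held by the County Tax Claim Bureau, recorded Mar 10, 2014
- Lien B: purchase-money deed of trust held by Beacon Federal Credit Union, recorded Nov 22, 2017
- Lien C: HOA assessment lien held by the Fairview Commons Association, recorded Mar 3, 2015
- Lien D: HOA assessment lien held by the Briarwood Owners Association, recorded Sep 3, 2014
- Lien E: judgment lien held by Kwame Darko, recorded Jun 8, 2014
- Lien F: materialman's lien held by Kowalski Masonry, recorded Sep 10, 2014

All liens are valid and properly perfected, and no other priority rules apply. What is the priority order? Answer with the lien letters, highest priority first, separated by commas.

A, D, E, F, C, B

Effective dates: B was recorded 197 days after the deed, outside the 30-day window, so it keeps its recording date.
As an ad valorem tax lien, A is senior to every other lien.
Ordering the rest by effective date: E (Jun 8, 2014), D (Sep 3, 2014), F (Sep 10, 2014), C (Mar 3, 2015), B (Nov 22, 2017).
Because E would otherwise rank above D, the subordination swaps them.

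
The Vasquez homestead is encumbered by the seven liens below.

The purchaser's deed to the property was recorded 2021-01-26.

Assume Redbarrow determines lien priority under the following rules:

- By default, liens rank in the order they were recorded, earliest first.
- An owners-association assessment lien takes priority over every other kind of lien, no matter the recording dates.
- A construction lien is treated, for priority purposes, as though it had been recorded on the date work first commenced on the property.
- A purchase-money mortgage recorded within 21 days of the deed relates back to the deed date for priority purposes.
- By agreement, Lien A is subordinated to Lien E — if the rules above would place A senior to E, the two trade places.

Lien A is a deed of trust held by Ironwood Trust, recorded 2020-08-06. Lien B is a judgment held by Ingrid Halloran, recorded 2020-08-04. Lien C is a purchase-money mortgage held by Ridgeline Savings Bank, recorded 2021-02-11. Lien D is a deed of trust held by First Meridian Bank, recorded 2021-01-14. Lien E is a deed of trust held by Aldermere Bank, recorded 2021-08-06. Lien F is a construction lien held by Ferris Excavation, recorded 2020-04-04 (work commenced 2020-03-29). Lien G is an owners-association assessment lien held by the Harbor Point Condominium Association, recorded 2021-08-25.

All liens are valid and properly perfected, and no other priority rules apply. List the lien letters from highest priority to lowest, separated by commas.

G, F, B, E, D, C, A

Adjusting effective dates: C relates back to the deed date 2021-01-26; F is treated as recorded 2020-03-29, the work-commencement date.
G is an owners-association assessment lien and takes priority over every other lien.
Ordering the rest by effective date: F (2020-03-29), B (2020-08-04), A (2020-08-06), D (2021-01-14), C (2021-01-26), E (2021-08-06).
A is senior to E before the subordination, so the two trade places.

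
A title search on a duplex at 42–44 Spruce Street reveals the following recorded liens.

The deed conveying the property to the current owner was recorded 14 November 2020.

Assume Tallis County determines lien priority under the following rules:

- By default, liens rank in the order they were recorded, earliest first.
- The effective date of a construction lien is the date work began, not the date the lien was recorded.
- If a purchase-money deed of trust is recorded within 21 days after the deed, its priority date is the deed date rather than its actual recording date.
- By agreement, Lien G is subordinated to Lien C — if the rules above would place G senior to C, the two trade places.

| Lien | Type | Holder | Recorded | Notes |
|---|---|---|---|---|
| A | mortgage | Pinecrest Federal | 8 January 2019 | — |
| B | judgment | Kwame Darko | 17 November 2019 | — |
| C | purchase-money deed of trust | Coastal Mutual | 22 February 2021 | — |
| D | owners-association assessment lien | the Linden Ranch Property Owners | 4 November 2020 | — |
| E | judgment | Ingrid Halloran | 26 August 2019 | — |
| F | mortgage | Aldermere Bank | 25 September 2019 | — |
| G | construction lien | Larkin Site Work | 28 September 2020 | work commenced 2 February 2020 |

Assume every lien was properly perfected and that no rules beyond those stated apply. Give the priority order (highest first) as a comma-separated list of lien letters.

A, E, F, B, C, D, G

First, effective dates: C was recorded 100 days after the deed, outside the 21-day window, so it keeps its recording date; G's effective date is 2 February 2020, when work began.
By effective date: A (8 January 2019), E (26 August 2019), F (25 September 2019), B (17 November 2019), G (2 February 2020), D (4 November 2020), C (22 February 2021).
G is senior to C before the subordination, so the two trade places.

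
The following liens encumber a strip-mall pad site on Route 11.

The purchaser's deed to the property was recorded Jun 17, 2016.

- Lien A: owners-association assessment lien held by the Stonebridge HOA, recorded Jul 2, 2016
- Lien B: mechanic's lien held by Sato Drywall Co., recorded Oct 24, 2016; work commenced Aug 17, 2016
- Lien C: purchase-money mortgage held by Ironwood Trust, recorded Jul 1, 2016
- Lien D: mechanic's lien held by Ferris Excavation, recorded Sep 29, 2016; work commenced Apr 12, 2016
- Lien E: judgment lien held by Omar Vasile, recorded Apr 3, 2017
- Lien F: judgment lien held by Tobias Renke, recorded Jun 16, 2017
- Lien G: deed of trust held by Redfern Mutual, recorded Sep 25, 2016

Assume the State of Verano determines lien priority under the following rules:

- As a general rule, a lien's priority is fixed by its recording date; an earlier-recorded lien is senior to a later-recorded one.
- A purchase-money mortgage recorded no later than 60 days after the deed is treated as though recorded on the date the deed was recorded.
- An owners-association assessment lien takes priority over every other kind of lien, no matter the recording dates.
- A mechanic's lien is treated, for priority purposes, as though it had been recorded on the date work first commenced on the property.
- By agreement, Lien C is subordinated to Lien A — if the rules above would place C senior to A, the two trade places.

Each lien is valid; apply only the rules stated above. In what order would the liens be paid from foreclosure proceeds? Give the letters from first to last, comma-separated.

First, effective dates: B relates back to Aug 17, 2016 (work commenced); C relates back to the deed date Jun 17, 2016; D's effective date is Apr 12, 2016, when work began.
As an owners-association assessment lien, A is senior to every other lien.
Remaining liens by effective date: D (Apr 12, 2016), C (Jun 17, 2016), B (Aug 17, 2016), G (Sep 25, 2016), E (Apr 3, 2017), F (Jun 16, 2017).
Since C is not senior to A, the subordination leaves the order unchanged.

A, D, C, B, G, E, F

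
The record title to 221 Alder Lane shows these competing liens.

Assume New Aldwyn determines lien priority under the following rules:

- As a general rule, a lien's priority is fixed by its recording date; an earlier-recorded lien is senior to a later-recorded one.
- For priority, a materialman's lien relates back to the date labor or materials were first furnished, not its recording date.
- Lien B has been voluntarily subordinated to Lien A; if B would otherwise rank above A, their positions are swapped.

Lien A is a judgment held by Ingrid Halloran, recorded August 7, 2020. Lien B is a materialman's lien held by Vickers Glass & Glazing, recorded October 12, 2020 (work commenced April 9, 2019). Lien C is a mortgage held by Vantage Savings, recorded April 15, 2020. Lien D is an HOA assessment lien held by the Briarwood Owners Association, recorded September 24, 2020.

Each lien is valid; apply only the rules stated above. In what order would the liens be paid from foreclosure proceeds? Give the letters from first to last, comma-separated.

A, C, B, D

Effective dates after the stated exceptions: B relates back to April 9, 2019 (work commenced).
Ordering by effective date: B (April 9, 2019), C (April 15, 2020), A (August 7, 2020), D (September 24, 2020).
The subordination applies — B was senior to A — so B and A swap.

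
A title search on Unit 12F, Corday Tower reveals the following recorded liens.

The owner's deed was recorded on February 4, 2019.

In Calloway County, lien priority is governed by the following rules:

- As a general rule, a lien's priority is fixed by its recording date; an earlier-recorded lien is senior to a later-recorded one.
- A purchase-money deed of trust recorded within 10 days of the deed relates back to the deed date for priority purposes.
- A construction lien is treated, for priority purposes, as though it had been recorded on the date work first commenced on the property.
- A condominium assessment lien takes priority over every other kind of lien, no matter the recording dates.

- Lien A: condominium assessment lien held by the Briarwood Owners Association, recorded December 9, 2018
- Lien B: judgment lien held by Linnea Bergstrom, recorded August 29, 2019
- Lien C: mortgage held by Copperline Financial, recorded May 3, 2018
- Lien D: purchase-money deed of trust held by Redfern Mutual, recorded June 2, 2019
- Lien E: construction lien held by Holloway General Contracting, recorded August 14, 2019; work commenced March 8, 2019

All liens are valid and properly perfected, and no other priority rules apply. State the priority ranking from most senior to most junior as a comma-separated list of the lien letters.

A, C, E, D, B

Effective dates: D was recorded 118 days after the deed — beyond 10 days — so no relation-back applies; E's effective date is March 8, 2019, when work began.
As a condominium assessment lien, A is senior to every other lien.
Remaining liens by effective date: C (May 3, 2018), E (March 8, 2019), D (June 2, 2019), B (August 29, 2019).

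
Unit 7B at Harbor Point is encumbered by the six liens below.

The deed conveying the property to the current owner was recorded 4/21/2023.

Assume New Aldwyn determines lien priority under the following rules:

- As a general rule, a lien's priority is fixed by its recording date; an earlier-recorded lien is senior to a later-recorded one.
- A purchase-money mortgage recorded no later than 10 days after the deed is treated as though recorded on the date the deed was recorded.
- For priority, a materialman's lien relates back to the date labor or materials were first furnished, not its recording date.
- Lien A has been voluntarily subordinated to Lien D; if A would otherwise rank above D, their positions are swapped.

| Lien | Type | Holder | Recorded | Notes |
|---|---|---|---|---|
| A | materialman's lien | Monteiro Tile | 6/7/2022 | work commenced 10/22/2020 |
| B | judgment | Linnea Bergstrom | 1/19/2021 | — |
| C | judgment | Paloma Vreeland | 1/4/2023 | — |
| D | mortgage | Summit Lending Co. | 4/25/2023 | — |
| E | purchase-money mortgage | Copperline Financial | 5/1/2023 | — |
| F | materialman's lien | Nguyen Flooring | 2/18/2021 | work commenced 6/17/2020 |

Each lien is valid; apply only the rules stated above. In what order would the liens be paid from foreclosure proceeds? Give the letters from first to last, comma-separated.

F, D, B, C, E, A

First, effective dates: A relates back to 10/22/2020 (work commenced); E relates back to the deed date 4/21/2023; F relates back to 6/17/2020 (work commenced).
By effective date: F (6/17/2020), A (10/22/2020), B (1/19/2021), C (1/4/2023), E (4/21/2023), D (4/25/2023).
A is senior to D before the subordination, so the two trade places.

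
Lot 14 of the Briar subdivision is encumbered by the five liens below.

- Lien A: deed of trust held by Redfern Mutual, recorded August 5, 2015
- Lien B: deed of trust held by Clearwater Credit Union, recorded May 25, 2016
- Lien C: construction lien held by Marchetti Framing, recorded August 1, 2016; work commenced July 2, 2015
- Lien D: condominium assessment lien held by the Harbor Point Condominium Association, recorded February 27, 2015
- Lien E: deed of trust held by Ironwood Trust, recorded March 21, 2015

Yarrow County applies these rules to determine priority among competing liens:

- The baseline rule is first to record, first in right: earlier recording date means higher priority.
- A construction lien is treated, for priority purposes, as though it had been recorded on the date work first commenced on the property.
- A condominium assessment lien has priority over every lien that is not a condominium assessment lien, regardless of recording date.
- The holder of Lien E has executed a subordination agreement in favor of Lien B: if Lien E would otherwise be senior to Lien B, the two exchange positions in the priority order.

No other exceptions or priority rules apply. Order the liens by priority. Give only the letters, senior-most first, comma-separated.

D, B, C, A, E

Effective dates: C relates back to July 2, 2015 (work commenced).
As a condominium assessment lien, D is senior to every other lien.
Among the remaining liens, by effective date: E (March 21, 2015), C (July 2, 2015), A (August 5, 2015), B (May 25, 2016).
E is senior to B before the subordination, so the two trade places.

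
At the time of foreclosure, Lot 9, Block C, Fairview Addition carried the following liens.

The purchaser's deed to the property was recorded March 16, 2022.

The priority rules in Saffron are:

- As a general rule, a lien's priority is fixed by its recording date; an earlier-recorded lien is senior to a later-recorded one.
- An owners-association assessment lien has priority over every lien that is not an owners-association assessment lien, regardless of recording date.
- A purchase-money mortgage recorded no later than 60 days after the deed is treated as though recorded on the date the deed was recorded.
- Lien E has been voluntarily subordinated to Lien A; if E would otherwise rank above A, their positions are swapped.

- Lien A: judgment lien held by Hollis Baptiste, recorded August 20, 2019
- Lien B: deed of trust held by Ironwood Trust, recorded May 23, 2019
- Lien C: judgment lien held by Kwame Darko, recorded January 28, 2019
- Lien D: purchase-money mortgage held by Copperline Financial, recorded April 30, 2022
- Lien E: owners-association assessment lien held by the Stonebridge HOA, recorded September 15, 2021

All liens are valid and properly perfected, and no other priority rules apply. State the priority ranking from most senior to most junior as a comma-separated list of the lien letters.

Effective dates: D was recorded within the 60-day window, so its effective date is the deed date March 16, 2022.
E is an owners-association assessment lien and takes priority over every other lien.
Ordering the rest by effective date: C (January 28, 2019), B (May 23, 2019), A (August 20, 2019), D (March 16, 2022).
E would otherwise be senior to A, so under the subordination agreement E and A exchange positions.

A, C, B, E, D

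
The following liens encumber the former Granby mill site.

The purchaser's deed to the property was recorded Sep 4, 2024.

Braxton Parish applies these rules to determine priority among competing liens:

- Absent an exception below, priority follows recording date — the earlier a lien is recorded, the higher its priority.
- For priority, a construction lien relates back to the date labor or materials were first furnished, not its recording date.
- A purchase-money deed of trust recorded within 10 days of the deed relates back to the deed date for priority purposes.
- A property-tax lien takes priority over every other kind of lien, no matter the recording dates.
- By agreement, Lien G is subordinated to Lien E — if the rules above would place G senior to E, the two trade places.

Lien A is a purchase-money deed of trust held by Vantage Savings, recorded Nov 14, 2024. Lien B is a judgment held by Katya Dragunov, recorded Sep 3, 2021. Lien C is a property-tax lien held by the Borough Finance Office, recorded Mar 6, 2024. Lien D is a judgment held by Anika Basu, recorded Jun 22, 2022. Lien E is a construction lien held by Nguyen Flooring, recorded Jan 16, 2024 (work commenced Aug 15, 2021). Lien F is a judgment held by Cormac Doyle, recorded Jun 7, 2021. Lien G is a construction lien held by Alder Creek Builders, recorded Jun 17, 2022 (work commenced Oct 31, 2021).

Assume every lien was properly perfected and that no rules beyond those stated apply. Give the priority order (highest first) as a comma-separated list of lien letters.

Effective dates: A was recorded 71 days after the deed, outside the 10-day window, so it keeps its recording date; E relates back to Aug 15, 2021 (work commenced); G is treated as recorded Oct 31, 2021, the work-commencement date.
C is a property-tax lien, so it outranks all other liens regardless of date.
Remaining liens by effective date: F (Jun 7, 2021), E (Aug 15, 2021), B (Sep 3, 2021), G (Oct 31, 2021), D (Jun 22, 2022), A (Nov 14, 2024).
G is already junior to E, so the subordination agreement changes nothing.

C, F, E, B, G, D, A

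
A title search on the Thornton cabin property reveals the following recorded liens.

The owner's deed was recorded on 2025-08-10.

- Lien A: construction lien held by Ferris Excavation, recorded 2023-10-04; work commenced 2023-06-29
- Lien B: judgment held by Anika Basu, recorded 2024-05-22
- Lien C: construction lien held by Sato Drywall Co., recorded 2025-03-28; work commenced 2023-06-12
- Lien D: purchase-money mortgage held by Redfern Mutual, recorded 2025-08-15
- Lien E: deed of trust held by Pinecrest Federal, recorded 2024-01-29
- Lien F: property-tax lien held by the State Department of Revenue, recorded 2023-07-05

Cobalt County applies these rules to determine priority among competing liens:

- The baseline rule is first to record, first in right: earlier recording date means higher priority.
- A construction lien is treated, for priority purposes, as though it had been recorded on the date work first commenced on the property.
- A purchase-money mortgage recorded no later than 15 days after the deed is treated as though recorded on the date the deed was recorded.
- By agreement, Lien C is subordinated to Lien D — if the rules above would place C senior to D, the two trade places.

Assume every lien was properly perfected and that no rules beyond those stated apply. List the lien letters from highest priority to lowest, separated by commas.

D, A, F, E, B, C

Adjusting effective dates: A is treated as recorded 2023-06-29, the work-commencement date; C relates back to 2023-06-12 (work commenced); D relates back to the deed date 2025-08-10.
By effective date: C (2023-06-12), A (2023-06-29), F (2023-07-05), E (2024-01-29), B (2024-05-22), D (2025-08-10).
C would otherwise be senior to D, so under the subordination agreement C and D exchange positions.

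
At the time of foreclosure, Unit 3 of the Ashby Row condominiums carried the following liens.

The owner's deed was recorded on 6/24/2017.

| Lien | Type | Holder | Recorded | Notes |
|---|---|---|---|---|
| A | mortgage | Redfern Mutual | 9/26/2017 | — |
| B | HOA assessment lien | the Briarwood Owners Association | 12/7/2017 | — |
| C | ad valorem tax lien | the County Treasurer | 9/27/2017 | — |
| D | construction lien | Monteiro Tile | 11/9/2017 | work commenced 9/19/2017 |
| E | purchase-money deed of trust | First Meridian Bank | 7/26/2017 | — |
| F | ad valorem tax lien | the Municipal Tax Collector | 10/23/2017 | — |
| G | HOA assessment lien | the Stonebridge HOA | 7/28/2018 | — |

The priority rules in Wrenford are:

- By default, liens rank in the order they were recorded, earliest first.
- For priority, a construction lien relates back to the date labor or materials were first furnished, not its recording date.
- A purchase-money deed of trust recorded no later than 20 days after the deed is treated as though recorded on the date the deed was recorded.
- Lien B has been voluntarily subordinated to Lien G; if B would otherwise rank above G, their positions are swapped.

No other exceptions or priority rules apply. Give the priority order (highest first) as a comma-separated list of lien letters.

First, effective dates: D relates back to 9/19/2017 (work commenced); E was recorded 32 days after the deed — beyond 20 days — so no relation-back applies.
Sorted by effective date: E (7/26/2017), D (9/19/2017), A (9/26/2017), C (9/27/2017), F (10/23/2017), B (12/7/2017), G (7/28/2018).
B would otherwise be senior to G, so under the subordination agreement B and G exchange positions.

E, D, A, C, F, G, B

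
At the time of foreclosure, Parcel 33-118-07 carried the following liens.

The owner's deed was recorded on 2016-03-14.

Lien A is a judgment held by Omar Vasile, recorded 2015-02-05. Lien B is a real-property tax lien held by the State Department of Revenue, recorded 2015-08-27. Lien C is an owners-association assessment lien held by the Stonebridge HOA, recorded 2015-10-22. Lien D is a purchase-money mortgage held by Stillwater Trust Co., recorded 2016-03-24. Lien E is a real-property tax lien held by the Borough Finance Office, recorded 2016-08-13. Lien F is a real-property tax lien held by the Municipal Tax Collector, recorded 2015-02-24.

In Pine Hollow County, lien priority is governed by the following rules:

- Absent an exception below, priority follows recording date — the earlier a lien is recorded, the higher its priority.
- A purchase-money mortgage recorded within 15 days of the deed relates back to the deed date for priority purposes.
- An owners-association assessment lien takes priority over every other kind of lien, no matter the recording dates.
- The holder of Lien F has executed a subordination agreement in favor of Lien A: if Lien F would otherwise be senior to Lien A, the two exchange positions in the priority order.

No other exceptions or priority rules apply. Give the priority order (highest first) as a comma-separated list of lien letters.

C, A, F, B, D, E

First, effective dates: D relates back to the deed date 2016-03-14.
C is an owners-association assessment lien, so it outranks all other liens regardless of date.
Remaining liens by effective date: A (2015-02-05), F (2015-02-24), B (2015-08-27), D (2016-03-14), E (2016-08-13).
F already ranks below A; the subordination has no effect.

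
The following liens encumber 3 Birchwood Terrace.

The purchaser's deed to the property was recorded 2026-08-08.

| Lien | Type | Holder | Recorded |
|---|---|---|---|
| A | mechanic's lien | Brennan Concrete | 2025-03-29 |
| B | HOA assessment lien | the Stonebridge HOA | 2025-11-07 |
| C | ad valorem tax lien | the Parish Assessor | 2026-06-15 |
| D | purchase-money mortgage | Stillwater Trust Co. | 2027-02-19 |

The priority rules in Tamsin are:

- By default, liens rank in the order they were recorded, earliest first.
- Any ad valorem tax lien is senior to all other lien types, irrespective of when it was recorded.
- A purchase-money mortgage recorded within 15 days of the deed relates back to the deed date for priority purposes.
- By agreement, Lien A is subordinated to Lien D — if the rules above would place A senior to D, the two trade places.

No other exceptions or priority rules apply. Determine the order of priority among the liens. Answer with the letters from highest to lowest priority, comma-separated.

C, D, B, A

First, effective dates: D missed the 15-day window (195 days after the deed), so its recording date stands.
C is an ad valorem tax lien, so it outranks all other liens regardless of date.
Ordering the rest by effective date: A (2025-03-29), B (2025-11-07), D (2027-02-19).
A is senior to D before the subordination, so the two trade places.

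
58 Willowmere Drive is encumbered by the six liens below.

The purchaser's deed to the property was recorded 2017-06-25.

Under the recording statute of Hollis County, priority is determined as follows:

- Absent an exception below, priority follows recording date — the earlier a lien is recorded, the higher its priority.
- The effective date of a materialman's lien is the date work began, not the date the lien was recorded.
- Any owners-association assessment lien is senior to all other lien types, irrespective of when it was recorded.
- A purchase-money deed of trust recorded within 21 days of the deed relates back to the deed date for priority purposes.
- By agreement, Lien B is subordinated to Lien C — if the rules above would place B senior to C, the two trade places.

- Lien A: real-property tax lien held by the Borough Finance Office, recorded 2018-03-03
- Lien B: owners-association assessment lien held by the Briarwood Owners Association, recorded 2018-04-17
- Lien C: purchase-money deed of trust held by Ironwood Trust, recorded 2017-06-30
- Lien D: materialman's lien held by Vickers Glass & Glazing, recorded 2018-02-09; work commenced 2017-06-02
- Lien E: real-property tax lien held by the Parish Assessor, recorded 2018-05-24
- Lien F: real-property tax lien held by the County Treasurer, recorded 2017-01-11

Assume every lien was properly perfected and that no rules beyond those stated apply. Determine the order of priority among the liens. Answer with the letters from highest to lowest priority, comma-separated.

C, F, D, B, A, E

Adjusting effective dates: C's effective date is the deed date, 2017-06-25; D's effective date is 2017-06-02, when work began.
B, as an owners-association assessment lien, has superpriority and ranks first.
Remaining liens by effective date: F (2017-01-11), D (2017-06-02), C (2017-06-25), A (2018-03-03), E (2018-05-24).
B would otherwise be senior to C, so under the subordination agreement B and C exchange positions.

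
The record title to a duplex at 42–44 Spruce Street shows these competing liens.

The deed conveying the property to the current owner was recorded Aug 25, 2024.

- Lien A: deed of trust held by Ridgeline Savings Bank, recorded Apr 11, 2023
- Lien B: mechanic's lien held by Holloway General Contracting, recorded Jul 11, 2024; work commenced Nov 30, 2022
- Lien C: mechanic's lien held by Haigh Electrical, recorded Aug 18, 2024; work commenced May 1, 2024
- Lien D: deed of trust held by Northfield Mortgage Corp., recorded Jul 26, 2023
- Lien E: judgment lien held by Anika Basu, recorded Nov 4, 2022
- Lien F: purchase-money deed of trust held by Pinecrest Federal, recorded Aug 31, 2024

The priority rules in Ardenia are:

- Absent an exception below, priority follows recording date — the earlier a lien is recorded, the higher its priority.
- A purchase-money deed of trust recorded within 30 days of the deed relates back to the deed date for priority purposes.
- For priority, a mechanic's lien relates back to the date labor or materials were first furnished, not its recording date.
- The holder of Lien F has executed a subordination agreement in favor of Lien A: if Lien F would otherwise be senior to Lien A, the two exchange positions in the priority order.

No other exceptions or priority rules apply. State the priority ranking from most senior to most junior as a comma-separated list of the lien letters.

Effective dates: B is treated as recorded Nov 30, 2022, the work-commencement date; C is treated as recorded May 1, 2024, the work-commencement date; F's effective date is the deed date, Aug 25, 2024.
Sorted by effective date: E (Nov 4, 2022), B (Nov 30, 2022), A (Apr 11, 2023), D (Jul 26, 2023), C (May 1, 2024), F (Aug 25, 2024).
Since F is not senior to A, the subordination leaves the order unchanged.

E, B, A, D, C, F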